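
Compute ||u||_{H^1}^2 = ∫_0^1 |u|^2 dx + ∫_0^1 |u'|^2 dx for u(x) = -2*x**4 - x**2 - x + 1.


||u||_{H^1}^2 = 15829/630

The H^1 norm (squared) on an interval (0, L) is
  ||u||_{H^1}^2 = ∫_0^L u(x)^2 dx + ∫_0^L u'(x)^2 dx.
Compute u'(x) = -8*x**3 - 2*x - 1.
Then u(x)^2 = 4*x**8 + 4*x**6 + 4*x**5 - 3*x**4 + 2*x**3 - x**2 - 2*x + 1 and u'(x)^2 = 64*x**6 + 32*x**4 + 16*x**3 + 4*x**2 + 4*x + 1.
Integrate each monomial from 0 to 1 using ∫_0^1 c·x^n dx = c·1^(n+1)/(n+1):
  ∫_0^1 u(x)^2 dx = ∫_0^1 (4*x^8 + 4*x^6 + 4*x^5 - 3*x^4 + 2*x^3 - x^2 - 2*x + 1) dx. Term by term:
    ∫_0^1 4*x^8 dx = 4/9;  ∫_0^1 4*x^6 dx = 4/7;  ∫_0^1 4*x^5 dx = 2/3;
    ∫_0^1 -3*x^4 dx = -3/5;  ∫_0^1 2*x^3 dx = 1/2;  ∫_0^1 -x^2 dx = -1/3;
    ∫_0^1 -2*x dx = -1;  ∫_0^1 1 dx = 1.
  Sum: 4/9 + 4/7 + 2/3 − 3/5 + 1/2 − 1/3 − 1 + 1 = 787/630.
  ∫_0^1 u'(x)^2 dx = ∫_0^1 (64*x^6 + 32*x^4 + 16*x^3 + 4*x^2 + 4*x + 1) dx. Term by term:
    ∫_0^1 64*x^6 dx = 64/7;  ∫_0^1 32*x^4 dx = 32/5;  ∫_0^1 16*x^3 dx = 4;
    ∫_0^1 4*x^2 dx = 4/3;  ∫_0^1 4*x dx = 2;  ∫_0^1 1 dx = 1.
  Sum: 64/7 + 32/5 + 4 + 4/3 + 2 + 1 = 2507/105.
Adding: ||u||_{H^1}^2 = 787/630 + 2507/105 = 15829/630.


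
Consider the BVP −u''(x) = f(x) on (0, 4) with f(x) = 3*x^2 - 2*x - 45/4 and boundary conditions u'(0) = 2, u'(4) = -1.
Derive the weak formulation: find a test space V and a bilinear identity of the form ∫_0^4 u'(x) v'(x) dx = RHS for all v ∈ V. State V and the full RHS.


V = H^1(0, 4) (v unrestricted at boundary; u is determined up to an additive constant); weak form: ∫_0^4 u'v' dx = ∫_0^4 (3*x^2 - 2*x - 45/4) v dx − v(4) − 2·v(0) for all v ∈ V.

Multiply both sides by a test function v and integrate from 0 to 4:
  ∫_0^4 −u''(x) v(x) dx = ∫_0^4 f(x) v(x) dx.
Integrate the LHS by parts once:
  ∫_0^4 −u'' v dx = −[u'(x) v(x)]_0^4 + ∫_0^4 u'(x) v'(x) dx.
Thus ∫_0^4 u'(x) v'(x) dx = ∫_0^4 f(x) v(x) dx + [u'(x) v(x)]_0^4.
Choose V so that boundary terms are either known or forced to vanish.
u has inhomogeneous Neumann u'(0) = 2, u'(4) = -1. [u' v]_0^4 = (-1)·v(4) − (2)·v(0) = − v(4) − 2·v(0). Take V = H^1(0, 4); boundary term becomes part of RHS.
Weak formulation: find u (satisfying any essential BC) such that ∫_0^4 u'(x) v'(x) dx = ∫_0^4 f v dx − v(4) − 2·v(0) for all v ∈ V (Neumann data are natural BCs: they enter the RHS as boundary terms).
Substituting f(x) = 3*x^2 - 2*x - 45/4, the right-hand side is ∫_0^4 (3*x^2 - 2*x - 45/4) v dx − v(4) − 2·v(0).
Compatibility check (pure Neumann): taking v ≡ 1 ∈ V gives 0 = ∫_0^4 f dx + (-1) − (2), i.e. ∫_0^4 f dx must equal u'(0) − u'(4) = 3. Indeed ∫_0^4 (3*x^2 - 2*x - 45/4) dx = 3, so the data are compatible. The solution is then unique only up to an additive constant (fix it e.g. by requiring ∫_0^4 u dx = 0).


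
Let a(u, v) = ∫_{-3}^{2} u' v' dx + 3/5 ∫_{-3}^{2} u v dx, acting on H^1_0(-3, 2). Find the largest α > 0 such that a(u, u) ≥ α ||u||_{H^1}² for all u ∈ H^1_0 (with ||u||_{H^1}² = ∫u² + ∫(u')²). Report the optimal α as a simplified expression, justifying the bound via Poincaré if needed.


α = (π^2 + 15)/(π^2 + 25)

Coercivity of a(·,·) on H^1_0(-3, 2) means a(u, u) ≥ α ||u||_{H^1}² for every u ∈ H^1_0.
The interval has length L = 5, and Poincaré/coercivity depend only on L. Here a(u, u) = ∫(u')² + (3/5)·∫u².
Here 0 < c = 3/5 < 1. The condition a(u,u) ≥ α||u||_{H^1}² reads (1−α)∫(u')² ≥ (α−c)∫u². Any admissible α is ≤ 1 (rapidly oscillating u have ∫u²/∫(u')² → 0), and α = 1 would force 0 ≥ (1−c)∫u², impossible since c < 1; so 1−α > 0. By the sharp Poincaré inequality on H^1_0 of an interval of length L, ∫(u')² ≥ (π/L)²∫u² with equality for the first sine mode sin(π(x−x₀)/L) (x₀ the left endpoint), so the inequality holds for all u iff (1−α)(π/L)² ≥ α − c, i.e. α ≤ ((π/L)² + c)/((π/L)² + 1) = (1 + c(L/π)²)/(1 + (L/π)²). With (π/L)² = π^2/25 and c = 3/5, the largest admissible constant is α = ((π/L)² + c)/((π/L)² + 1).
Simplifying, α = (π^2 + 15)/(π^2 + 25).


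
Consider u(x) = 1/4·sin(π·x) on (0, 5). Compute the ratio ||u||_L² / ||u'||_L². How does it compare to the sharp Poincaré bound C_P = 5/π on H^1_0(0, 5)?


||u||_L² / ||u'||_L² = 1/π < C_P = 5/π.

u(x) = 1/4·sin(π·x), so u'(x) = π*cos(π*x)/4.
Writing u(x) = A·sin(kπx/L) with A = 1/4 and k = 5, use ∫_0^L sin²(kπx/L) dx = L/2 and ∫_0^L cos²(kπx/L) dx = L/2.
u² = 1/16·sin²(π·x) and (u')² = π^2/16·cos²(π·x), and each of sin², cos² integrates to L/2 = 5/2 over (0, 5).
∫_0^5 u² dx = 5/32, so ||u||_L² = sqrt(10)/8.
∫_0^5 (u')² dx = 5*π^2/32, so ||u'||_L² = sqrt(10)*π/8.
Ratio ||u||_L² / ||u'||_L² = 1/π.
Sharp Poincaré constant on H^1_0(0, 5) is C_P = L/π = 5/π, achieved by sin(π/5·x).
This is the k = 5 harmonic; the ratio L/(kπ) is strictly less than C_P = L/π, consistent with the sharp inequality ||u||_L² ≤ C_P ||u'||_L².


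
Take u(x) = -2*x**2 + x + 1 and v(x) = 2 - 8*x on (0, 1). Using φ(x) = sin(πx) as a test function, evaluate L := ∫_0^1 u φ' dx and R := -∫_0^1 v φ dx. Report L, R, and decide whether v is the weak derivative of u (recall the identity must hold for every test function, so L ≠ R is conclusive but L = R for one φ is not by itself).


LHS = 2/π, RHS = 4/π. No, v is not the weak derivative of u.

u(x) = -2*x**2 + x + 1, classical derivative u'(x) = 1 - 4*x.
φ(x) = sin(πx), so φ'(x) = π*cos(π*x).
Note φ(0) = φ(1) = 0, so the boundary term u·φ vanishes.
LHS = ∫_0^1 u(x) φ'(x) dx = ∫_0^1 (-2*π*x^2*cos(π*x) + π*x*cos(π*x) + π*cos(π*x)) dx. Term by term:
  ∫_0^1 π*cos(π*x) dx = 0;  ∫_0^1 π*x*cos(π*x) dx = -2/π;  ∫_0^1 -2*π*x^2*cos(π*x) dx = 4/π.
Sum: 0 − 2/π + 4/π = 2/π.
So LHS = 2/π.
∫_0^1 v(x) φ(x) dx = ∫_0^1 (-8*x*sin(π*x) + 2*sin(π*x)) dx. Term by term:
  ∫_0^1 2*sin(π*x) dx = 4/π;  ∫_0^1 -8*x*sin(π*x) dx = -8/π.
Sum: 4/π − 8/π = -4/π.
So RHS = -∫_0^1 v(x) φ(x) dx = 4/π.
LHS − RHS = -2/π ≠ 0, so the identity fails.
(For a valid weak derivative the identity must hold for EVERY test function, in particular this one. The failure shows v is NOT the weak derivative of u.)
Correct weak derivative would be u'(x) = 1 - 4*x.


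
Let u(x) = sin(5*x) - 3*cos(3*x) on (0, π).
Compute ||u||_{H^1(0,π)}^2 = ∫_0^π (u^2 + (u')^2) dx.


||u||_{H^1(0,π)}^2 = 58*π

u'(x) = 9*sin(3*x) + 5*cos(5*x).
Expand u² and (u')² and integrate term by term on (0, π), using: for integers n ≥ 1, ∫_0^π sin²(nx) dx = ∫_0^π cos²(nx) dx = π/2; for n ≠ n', ∫_0^π sin(nx)sin(n'x) dx = ∫_0^π cos(nx)cos(n'x) dx = 0; and by product-to-sum, ∫_0^π sin(nx)cos(n'x) dx = ½∫_0^π [sin((n+n')x) + sin((n−n')x)] dx, which is 0 when n+n' is even and 2n/(n²−n'²) when n+n' is odd (it need not vanish on (0, π)).
  u² squared terms: (-3)²·∫cos(3x)² dx = 9·π/2 = 9*π/2;  (1)²·∫sin(5x)² dx = 1·π/2 = π/2.
  u² cross terms: 2·(-3)·(1)·∫cos(3x)·sin(5x) dx = -6·(0) = 0.
  So ∫_0^π u² dx = 9*π/2 + π/2 + 0 = 5*π.
  (u')² squared terms: (5)²·∫cos(5x)² dx = 25·π/2 = 25*π/2;  (9)²·∫sin(3x)² dx = 81·π/2 = 81*π/2.
  (u')² cross terms: 2·(5)·(9)·∫cos(5x)·sin(3x) dx = 90·(0) = 0.
  So ∫_0^π (u')² dx = 25*π/2 + 81*π/2 + 0 = 53*π.
||u||_{H^1}^2 = (5*π) + (53*π) = 58*π.


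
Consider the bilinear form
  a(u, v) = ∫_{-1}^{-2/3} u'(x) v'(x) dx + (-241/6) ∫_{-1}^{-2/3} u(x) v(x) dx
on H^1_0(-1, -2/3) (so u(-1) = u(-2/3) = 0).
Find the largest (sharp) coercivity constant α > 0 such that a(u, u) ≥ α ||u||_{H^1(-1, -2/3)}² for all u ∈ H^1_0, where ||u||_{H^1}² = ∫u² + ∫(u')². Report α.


α = (-241 + 54*π^2)/(6*(1 + 9*π^2))

Coercivity of a(·,·) on H^1_0(-1, -2/3) means a(u, u) ≥ α ||u||_{H^1}² for every u ∈ H^1_0.
The interval has length L = 1/3, and Poincaré/coercivity depend only on L. Here a(u, u) = ∫(u')² + (-241/6)·∫u².
Here c = -241/6 < 0 with |c| < (π/L)² = 9*π^2, so coercivity still holds. The condition a(u,u) ≥ α||u||_{H^1}² reads (1−α)∫(u')² ≥ (α−c)∫u². Any admissible α is ≤ 1 (rapidly oscillating u have ∫u²/∫(u')² → 0), and α = 1 would force 0 ≥ (1−c)∫u², impossible since c < 1; so 1−α > 0. By the sharp Poincaré inequality on H^1_0 of an interval of length L, ∫(u')² ≥ (π/L)²∫u² with equality for the first sine mode sin(π(x−x₀)/L) (x₀ the left endpoint), so the inequality holds for all u iff (1−α)(π/L)² ≥ α − c, i.e. α ≤ ((π/L)² + c)/((π/L)² + 1) = (1 + c(L/π)²)/(1 + (L/π)²). (Direct route, valid since c ≤ 0: Poincaré gives c∫u² ≥ c(L/π)²∫(u')², so a(u,u) ≥ (1 + c(L/π)²)∫(u')², while ||u||_{H^1}² ≤ (1 + (L/π)²)∫(u')²; dividing yields the same α.) With (π/L)² = 9*π^2 and c = -241/6, the largest admissible constant is α = ((π/L)² + c)/((π/L)² + 1).
Simplifying, α = (-241 + 54*π^2)/(6*(1 + 9*π^2)).


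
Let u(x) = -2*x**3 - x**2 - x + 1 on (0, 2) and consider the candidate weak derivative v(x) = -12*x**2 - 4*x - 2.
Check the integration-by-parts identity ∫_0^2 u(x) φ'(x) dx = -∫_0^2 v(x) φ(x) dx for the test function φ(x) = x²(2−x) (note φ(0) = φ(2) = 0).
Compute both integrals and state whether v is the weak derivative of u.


LHS = 52/3, RHS = 104/3. No, v is not the weak derivative of u.

u(x) = -2*x**3 - x**2 - x + 1, classical derivative u'(x) = -6*x**2 - 2*x - 1.
φ(x) = x²(2−x), so φ'(x) = x*(4 - 3*x).
Note φ(0) = φ(2) = 0, so the boundary term u·φ vanishes.
LHS = ∫_0^2 u(x) φ'(x) dx = ∫_0^2 (6*x^5 - 5*x^4 - x^3 - 7*x^2 + 4*x) dx. Term by term:
  ∫_0^2 6*x^5 dx = 64;  ∫_0^2 -5*x^4 dx = -32;  ∫_0^2 -x^3 dx = -4;
  ∫_0^2 -7*x^2 dx = -56/3;  ∫_0^2 4*x dx = 8.
Sum: 64 − 32 − 4 − 56/3 + 8 = 52/3.
So LHS = 52/3.
∫_0^2 v(x) φ(x) dx = ∫_0^2 (12*x^5 - 20*x^4 - 6*x^3 - 4*x^2) dx. Term by term:
  ∫_0^2 12*x^5 dx = 128;  ∫_0^2 -20*x^4 dx = -128;  ∫_0^2 -6*x^3 dx = -24;
  ∫_0^2 -4*x^2 dx = -32/3.
Sum: 128 − 128 − 24 − 32/3 = -104/3.
So RHS = -∫_0^2 v(x) φ(x) dx = 104/3.
LHS − RHS = -52/3 ≠ 0, so the identity fails.
(For a valid weak derivative the identity must hold for EVERY test function, in particular this one. The failure shows v is NOT the weak derivative of u.)
Correct weak derivative would be u'(x) = -6*x**2 - 2*x - 1.


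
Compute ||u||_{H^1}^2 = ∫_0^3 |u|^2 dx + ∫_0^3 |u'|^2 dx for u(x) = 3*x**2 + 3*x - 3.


||u||_{H^1}^2 = 11799/10

The H^1 norm (squared) on an interval (0, L) is
  ||u||_{H^1}^2 = ∫_0^L u(x)^2 dx + ∫_0^L u'(x)^2 dx.
Compute u'(x) = 6*x + 3.
Then u(x)^2 = 9*x**4 + 18*x**3 - 9*x**2 - 18*x + 9 and u'(x)^2 = 36*x**2 + 36*x + 9.
Integrate each monomial from 0 to 3 using ∫_0^3 c·x^n dx = c·3^(n+1)/(n+1):
  ∫_0^3 u(x)^2 dx = ∫_0^3 (9*x^4 + 18*x^3 - 9*x^2 - 18*x + 9) dx. Term by term:
    ∫_0^3 9*x^4 dx = 2187/5;  ∫_0^3 18*x^3 dx = 729/2;  ∫_0^3 -9*x^2 dx = -81;
    ∫_0^3 -18*x dx = -81;  ∫_0^3 9 dx = 27.
  Sum: 2187/5 + 729/2 − 81 − 81 + 27 = 6669/10.
  ∫_0^3 u'(x)^2 dx = ∫_0^3 (36*x^2 + 36*x + 9) dx. Term by term:
    ∫_0^3 36*x^2 dx = 324;  ∫_0^3 36*x dx = 162;  ∫_0^3 9 dx = 27.
  Sum: 324 + 162 + 27 = 513.
Adding: ||u||_{H^1}^2 = 6669/10 + 513 = 11799/10.


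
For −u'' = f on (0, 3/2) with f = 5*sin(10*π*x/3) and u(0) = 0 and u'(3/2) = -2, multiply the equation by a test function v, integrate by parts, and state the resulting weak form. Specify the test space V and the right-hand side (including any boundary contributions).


V = {v ∈ H^1(0, 3/2) : v(0) = 0} (test functions vanish at x = 0 where u is specified); weak form: ∫_0^3/2 u'v' dx = ∫_0^3/2 (5*sin(10*π*x/3)) v dx − 2·v(3/2) for all v ∈ V.

Multiply both sides by a test function v and integrate from 0 to 3/2:
  ∫_0^3/2 −u''(x) v(x) dx = ∫_0^3/2 f(x) v(x) dx.
Integrate the LHS by parts once:
  ∫_0^3/2 −u'' v dx = −[u'(x) v(x)]_0^3/2 + ∫_0^3/2 u'(x) v'(x) dx.
Thus ∫_0^3/2 u'(x) v'(x) dx = ∫_0^3/2 f(x) v(x) dx + [u'(x) v(x)]_0^3/2.
Choose V so that boundary terms are either known or forced to vanish.
Mixed BC: u(0) = 0 (Dirichlet) and u'(3/2) = -2 (Neumann). Define V = {v ∈ H^1(0, 3/2) : v(0) = 0}. Then [u' v]_0^3/2 = u'(3/2)·v(3/2) − u'(0)·0 = − 2·v(3/2).
Weak formulation: find u (satisfying any essential BC) such that ∫_0^3/2 u'(x) v'(x) dx = ∫_0^3/2 f v dx − 2·v(3/2) for all v ∈ V (Dirichlet at 0 absorbed into V; Neumann datum at x = 3/2 contributes the boundary term).
Substituting f(x) = 5*sin(10*π*x/3), the right-hand side is ∫_0^3/2 (5*sin(10*π*x/3)) v dx − 2·v(3/2).


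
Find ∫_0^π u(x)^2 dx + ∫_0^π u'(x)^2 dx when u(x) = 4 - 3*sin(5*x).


||u||_{H^1(0,π)}^2 = -48/5 + 133*π

u'(x) = -15*cos(5*x).
Expand u² and (u')² and integrate term by term on (0, π), using: for integers n ≥ 1, ∫_0^π sin²(nx) dx = ∫_0^π cos²(nx) dx = π/2; for n ≠ n', ∫_0^π sin(nx)sin(n'x) dx = ∫_0^π cos(nx)cos(n'x) dx = 0; and by product-to-sum, ∫_0^π sin(nx)cos(n'x) dx = ½∫_0^π [sin((n+n')x) + sin((n−n')x)] dx, which is 0 when n+n' is even and 2n/(n²−n'²) when n+n' is odd (it need not vanish on (0, π)). For the constant mode: ∫_0^π 1 dx = π, ∫_0^π cos(nx) dx = 0, ∫_0^π sin(nx) dx = (1−(−1)^n)/n.
  u² squared terms: (4)²·∫1 dx = 16·π = 16*π;  (-3)²·∫sin(5x)² dx = 9·π/2 = 9*π/2.
  u² cross terms: 2·(4)·(-3)·∫1·sin(5x) dx = -24·(2/5) = -48/5.
  So ∫_0^π u² dx = 16*π + 9*π/2 − 48/5 = -48/5 + 41*π/2.
  (u')² squared terms: (-15)²·∫cos(5x)² dx = 225·π/2 = 225*π/2.
  So ∫_0^π (u')² dx = 225*π/2.
||u||_{H^1}^2 = (-48/5 + 41*π/2) + (225*π/2) = -48/5 + 133*π.


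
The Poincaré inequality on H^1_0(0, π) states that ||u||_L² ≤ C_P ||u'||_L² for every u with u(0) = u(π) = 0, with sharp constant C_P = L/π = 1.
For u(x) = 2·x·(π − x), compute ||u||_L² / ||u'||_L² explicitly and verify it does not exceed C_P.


||u||_L² / ||u'||_L² = sqrt(10)*π/10 < C_P = 1.

u(x) = 2·x·(π − x), so u'(x) = -4*x + 2*π.
u(x) = 2·x·(π − x) vanishes at x = 0 and x = π, so u ∈ H^1_0(0, π). Differentiate via the product rule and integrate the resulting polynomials term by term.
  ∫_0^π u² dx = ∫_0^π (4*x^4 - 8*π*x^3 + 4*π^2*x^2) dx. Term by term:
    ∫_0^π 4*x^4 dx = 4*π^5/5;  ∫_0^π -8*π*x^3 dx = -2*π^5;  ∫_0^π 4*π^2*x^2 dx = 4*π^5/3.
  Sum: 4*π^5/5 − 2*π^5 + 4*π^5/3 = 2*π^5/15.
  ∫_0^π (u')² dx = ∫_0^π (16*x^2 - 16*π*x + 4*π^2) dx. Term by term:
    ∫_0^π 16*x^2 dx = 16*π^3/3;  ∫_0^π -16*π*x dx = -8*π^3;  ∫_0^π 4*π^2 dx = 4*π^3.
  Sum: 16*π^3/3 − 8*π^3 + 4*π^3 = 4*π^3/3.
∫_0^π u² dx = 2*π^5/15, so ||u||_L² = sqrt(30)*π^(5/2)/15.
∫_0^π (u')² dx = 4*π^3/3, so ||u'||_L² = 2*sqrt(3)*π^(3/2)/3.
Ratio ||u||_L² / ||u'||_L² = sqrt(10)*π/10.
Sharp Poincaré constant on H^1_0(0, π) is C_P = L/π = 1, achieved by sin(x).
A polynomial bump cannot attain the sharp Poincaré constant (only the first sine eigenfunction does), so the ratio is strictly less than C_P, consistent with ||u||_L² ≤ C_P ||u'||_L².


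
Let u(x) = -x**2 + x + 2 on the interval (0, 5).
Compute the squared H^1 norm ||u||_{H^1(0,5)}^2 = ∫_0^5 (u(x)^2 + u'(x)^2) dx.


||u||_{H^1}^2 = 2275/6

The H^1 norm (squared) on an interval (0, L) is
  ||u||_{H^1}^2 = ∫_0^L u(x)^2 dx + ∫_0^L u'(x)^2 dx.
Compute u'(x) = 1 - 2*x.
Then u(x)^2 = x**4 - 2*x**3 - 3*x**2 + 4*x + 4 and u'(x)^2 = 4*x**2 - 4*x + 1.
Integrate each monomial from 0 to 5 using ∫_0^5 c·x^n dx = c·5^(n+1)/(n+1):
  ∫_0^5 u(x)^2 dx = ∫_0^5 (x^4 - 2*x^3 - 3*x^2 + 4*x + 4) dx. Term by term:
    ∫_0^5 x^4 dx = 625;  ∫_0^5 -2*x^3 dx = -625/2;  ∫_0^5 -3*x^2 dx = -125;
    ∫_0^5 4*x dx = 50;  ∫_0^5 4 dx = 20.
  Sum: 625 − 625/2 − 125 + 50 + 20 = 515/2.
  ∫_0^5 u'(x)^2 dx = ∫_0^5 (4*x^2 - 4*x + 1) dx. Term by term:
    ∫_0^5 4*x^2 dx = 500/3;  ∫_0^5 -4*x dx = -50;  ∫_0^5 1 dx = 5.
  Sum: 500/3 − 50 + 5 = 365/3.
Adding: ||u||_{H^1}^2 = 515/2 + 365/3 = 2275/6.


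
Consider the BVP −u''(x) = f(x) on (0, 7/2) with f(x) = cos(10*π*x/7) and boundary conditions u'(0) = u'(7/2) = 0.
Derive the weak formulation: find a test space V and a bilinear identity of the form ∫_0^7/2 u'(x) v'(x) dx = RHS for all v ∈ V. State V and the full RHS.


V = H^1(0, 7/2) (no boundary constraint on v; u is determined up to an additive constant); weak form: ∫_0^7/2 u'v' dx = ∫_0^7/2 (cos(10*π*x/7)) v dx for all v ∈ V.

Multiply both sides by a test function v and integrate from 0 to 7/2:
  ∫_0^7/2 −u''(x) v(x) dx = ∫_0^7/2 f(x) v(x) dx.
Integrate the LHS by parts once:
  ∫_0^7/2 −u'' v dx = −[u'(x) v(x)]_0^7/2 + ∫_0^7/2 u'(x) v'(x) dx.
Thus ∫_0^7/2 u'(x) v'(x) dx = ∫_0^7/2 f(x) v(x) dx + [u'(x) v(x)]_0^7/2.
Choose V so that boundary terms are either known or forced to vanish.
u has homogeneous Neumann: u'(0) = u'(7/2) = 0. So [u' v]_0^7/2 = 0·v(7/2) − 0·v(0) = 0 for any v; take V = H^1(0, 7/2).
Weak formulation: find u (satisfying any essential BC) such that ∫_0^7/2 u'(x) v'(x) dx = ∫_0^7/2 f v dx for all v ∈ V (homogeneous Neumann, so boundary terms vanish).
Substituting f(x) = cos(10*π*x/7), the right-hand side is ∫_0^7/2 (cos(10*π*x/7)) v dx.
Compatibility check (pure Neumann): taking v ≡ 1 ∈ V gives 0 = ∫_0^7/2 f dx + (0) − (0), i.e. ∫_0^7/2 f dx must equal u'(0) − u'(7/2) = 0. Indeed ∫_0^7/2 (cos(10*π*x/7)) dx = 0, so the data are compatible. The solution is then unique only up to an additive constant (fix it e.g. by requiring ∫_0^7/2 u dx = 0).


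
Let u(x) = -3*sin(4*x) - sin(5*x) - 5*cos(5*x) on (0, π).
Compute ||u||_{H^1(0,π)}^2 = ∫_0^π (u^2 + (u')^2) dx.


||u||_{H^1(0,π)}^2 = -2080/3 + 829*π/2

u'(x) = 25*sin(5*x) - 12*cos(4*x) - 5*cos(5*x).
Expand u² and (u')² and integrate term by term on (0, π), using: for integers n ≥ 1, ∫_0^π sin²(nx) dx = ∫_0^π cos²(nx) dx = π/2; for n ≠ n', ∫_0^π sin(nx)sin(n'x) dx = ∫_0^π cos(nx)cos(n'x) dx = 0; and by product-to-sum, ∫_0^π sin(nx)cos(n'x) dx = ½∫_0^π [sin((n+n')x) + sin((n−n')x)] dx, which is 0 when n+n' is even and 2n/(n²−n'²) when n+n' is odd (it need not vanish on (0, π)).
  u² squared terms: (-1)²·∫sin(5x)² dx = 1·π/2 = π/2;  (-5)²·∫cos(5x)² dx = 25·π/2 = 25*π/2;  (-3)²·∫sin(4x)² dx = 9·π/2 = 9*π/2.
  u² cross terms: 2·(-1)·(-5)·∫sin(5x)·cos(5x) dx = 10·(0) = 0;  2·(-1)·(-3)·∫sin(5x)·sin(4x) dx = 6·(0) = 0;  2·(-5)·(-3)·∫cos(5x)·sin(4x) dx = 30·(-8/9) = -80/3.
  So ∫_0^π u² dx = π/2 + 25*π/2 + 9*π/2 + 0 + 0 − 80/3 = -80/3 + 35*π/2.
  (u')² squared terms: (-12)²·∫cos(4x)² dx = 144·π/2 = 72*π;  (-5)²·∫cos(5x)² dx = 25·π/2 = 25*π/2;  (25)²·∫sin(5x)² dx = 625·π/2 = 625*π/2.
  (u')² cross terms: 2·(-12)·(-5)·∫cos(4x)·cos(5x) dx = 120·(0) = 0;  2·(-12)·(25)·∫cos(4x)·sin(5x) dx = -600·(10/9) = -2000/3;  2·(-5)·(25)·∫cos(5x)·sin(5x) dx = -250·(0) = 0.
  So ∫_0^π (u')² dx = 72*π + 25*π/2 + 625*π/2 + 0 − 2000/3 + 0 = -2000/3 + 397*π.
||u||_{H^1}^2 = (-80/3 + 35*π/2) + (-2000/3 + 397*π) = -2080/3 + 829*π/2.


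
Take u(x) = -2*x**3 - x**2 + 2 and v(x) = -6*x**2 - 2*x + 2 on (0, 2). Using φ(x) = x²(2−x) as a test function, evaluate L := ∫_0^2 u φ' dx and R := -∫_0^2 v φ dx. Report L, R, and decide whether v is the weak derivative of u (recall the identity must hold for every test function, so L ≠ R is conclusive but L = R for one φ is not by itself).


LHS = 16, RHS = 40/3. No, v is not the weak derivative of u.

u(x) = -2*x**3 - x**2 + 2, classical derivative u'(x) = -6*x**2 - 2*x.
φ(x) = x²(2−x), so φ'(x) = x*(4 - 3*x).
Note φ(0) = φ(2) = 0, so the boundary term u·φ vanishes.
LHS = ∫_0^2 u(x) φ'(x) dx = ∫_0^2 (6*x^5 - 5*x^4 - 4*x^3 - 6*x^2 + 8*x) dx. Term by term:
  ∫_0^2 6*x^5 dx = 64;  ∫_0^2 -5*x^4 dx = -32;  ∫_0^2 -4*x^3 dx = -16;
  ∫_0^2 -6*x^2 dx = -16;  ∫_0^2 8*x dx = 16.
Sum: 64 − 32 − 16 − 16 + 16 = 16.
So LHS = 16.
∫_0^2 v(x) φ(x) dx = ∫_0^2 (6*x^5 - 10*x^4 - 6*x^3 + 4*x^2) dx. Term by term:
  ∫_0^2 6*x^5 dx = 64;  ∫_0^2 -10*x^4 dx = -64;  ∫_0^2 -6*x^3 dx = -24;
  ∫_0^2 4*x^2 dx = 32/3.
Sum: 64 − 64 − 24 + 32/3 = -40/3.
So RHS = -∫_0^2 v(x) φ(x) dx = 40/3.
LHS − RHS = 8/3 ≠ 0, so the identity fails.
(For a valid weak derivative the identity must hold for EVERY test function, in particular this one. The failure shows v is NOT the weak derivative of u.)
Correct weak derivative would be u'(x) = -6*x**2 - 2*x.


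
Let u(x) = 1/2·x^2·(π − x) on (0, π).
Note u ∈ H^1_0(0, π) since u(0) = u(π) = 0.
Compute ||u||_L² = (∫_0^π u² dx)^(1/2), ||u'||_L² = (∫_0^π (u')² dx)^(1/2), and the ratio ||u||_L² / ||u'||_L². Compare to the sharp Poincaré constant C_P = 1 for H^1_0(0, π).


||u||_L² / ||u'||_L² = sqrt(14)*π/14 < C_P = 1.

u(x) = 1/2·x^2·(π − x), so u'(x) = x*(-3*x + 2*π)/2.
u(x) = 1/2·x^2·(π − x) vanishes at x = 0 and x = π, so u ∈ H^1_0(0, π). Differentiate via the product rule and integrate the resulting polynomials term by term.
  ∫_0^π u² dx = ∫_0^π (x^6/4 - π*x^5/2 + π^2*x^4/4) dx. Term by term:
    ∫_0^π x^6/4 dx = π^7/28;  ∫_0^π -π*x^5/2 dx = -π^7/12;  ∫_0^π π^2*x^4/4 dx = π^7/20.
  Sum: π^7/28 − π^7/12 + π^7/20 = π^7/420.
  ∫_0^π (u')² dx = ∫_0^π (9*x^4/4 - 3*π*x^3 + π^2*x^2) dx. Term by term:
    ∫_0^π 9*x^4/4 dx = 9*π^5/20;  ∫_0^π -3*π*x^3 dx = -3*π^5/4;  ∫_0^π π^2*x^2 dx = π^5/3.
  Sum: 9*π^5/20 − 3*π^5/4 + π^5/3 = π^5/30.
∫_0^π u² dx = π^7/420, so ||u||_L² = sqrt(105)*π^(7/2)/210.
∫_0^π (u')² dx = π^5/30, so ||u'||_L² = sqrt(30)*π^(5/2)/30.
Ratio ||u||_L² / ||u'||_L² = sqrt(14)*π/14.
Sharp Poincaré constant on H^1_0(0, π) is C_P = L/π = 1, achieved by sin(x).
A polynomial bump cannot attain the sharp Poincaré constant (only the first sine eigenfunction does), so the ratio is strictly less than C_P, consistent with ||u||_L² ≤ C_P ||u'||_L².


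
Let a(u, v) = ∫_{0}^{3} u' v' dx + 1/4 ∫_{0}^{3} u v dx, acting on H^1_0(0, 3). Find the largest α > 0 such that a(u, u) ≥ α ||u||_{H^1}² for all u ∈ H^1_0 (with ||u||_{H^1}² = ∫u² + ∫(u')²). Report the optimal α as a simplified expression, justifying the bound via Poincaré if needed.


α = (9/4 + π^2)/(9 + π^2)

Coercivity of a(·,·) on H^1_0(0, 3) means a(u, u) ≥ α ||u||_{H^1}² for every u ∈ H^1_0.
The interval has length L = 3, and Poincaré/coercivity depend only on L. Here a(u, u) = ∫(u')² + (1/4)·∫u².
Here 0 < c = 1/4 < 1. The condition a(u,u) ≥ α||u||_{H^1}² reads (1−α)∫(u')² ≥ (α−c)∫u². Any admissible α is ≤ 1 (rapidly oscillating u have ∫u²/∫(u')² → 0), and α = 1 would force 0 ≥ (1−c)∫u², impossible since c < 1; so 1−α > 0. By the sharp Poincaré inequality on H^1_0 of an interval of length L, ∫(u')² ≥ (π/L)²∫u² with equality for the first sine mode sin(π(x−x₀)/L) (x₀ the left endpoint), so the inequality holds for all u iff (1−α)(π/L)² ≥ α − c, i.e. α ≤ ((π/L)² + c)/((π/L)² + 1) = (1 + c(L/π)²)/(1 + (L/π)²). With (π/L)² = π^2/9 and c = 1/4, the largest admissible constant is α = ((π/L)² + c)/((π/L)² + 1).
Simplifying, α = (9/4 + π^2)/(9 + π^2).


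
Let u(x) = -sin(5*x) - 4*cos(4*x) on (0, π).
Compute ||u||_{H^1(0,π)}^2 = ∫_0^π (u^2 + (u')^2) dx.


||u||_{H^1(0,π)}^2 = 1360/9 + 149*π

u'(x) = 16*sin(4*x) - 5*cos(5*x).
Expand u² and (u')² and integrate term by term on (0, π), using: for integers n ≥ 1, ∫_0^π sin²(nx) dx = ∫_0^π cos²(nx) dx = π/2; for n ≠ n', ∫_0^π sin(nx)sin(n'x) dx = ∫_0^π cos(nx)cos(n'x) dx = 0; and by product-to-sum, ∫_0^π sin(nx)cos(n'x) dx = ½∫_0^π [sin((n+n')x) + sin((n−n')x)] dx, which is 0 when n+n' is even and 2n/(n²−n'²) when n+n' is odd (it need not vanish on (0, π)).
  u² squared terms: (-1)²·∫sin(5x)² dx = 1·π/2 = π/2;  (-4)²·∫cos(4x)² dx = 16·π/2 = 8*π.
  u² cross terms: 2·(-1)·(-4)·∫sin(5x)·cos(4x) dx = 8·(10/9) = 80/9.
  So ∫_0^π u² dx = π/2 + 8*π + 80/9 = 80/9 + 17*π/2.
  (u')² squared terms: (-5)²·∫cos(5x)² dx = 25·π/2 = 25*π/2;  (16)²·∫sin(4x)² dx = 256·π/2 = 128*π.
  (u')² cross terms: 2·(-5)·(16)·∫cos(5x)·sin(4x) dx = -160·(-8/9) = 1280/9.
  So ∫_0^π (u')² dx = 25*π/2 + 128*π + 1280/9 = 1280/9 + 281*π/2.
||u||_{H^1}^2 = (80/9 + 17*π/2) + (1280/9 + 281*π/2) = 1360/9 + 149*π.


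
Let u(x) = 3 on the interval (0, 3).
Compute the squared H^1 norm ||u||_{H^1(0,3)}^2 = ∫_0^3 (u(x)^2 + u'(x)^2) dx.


||u||_{H^1}^2 = 27

The H^1 norm (squared) on an interval (0, L) is
  ||u||_{H^1}^2 = ∫_0^L u(x)^2 dx + ∫_0^L u'(x)^2 dx.
Compute u'(x) = 0.
Then u(x)^2 = 9 and u'(x)^2 = 0.
Integrate each monomial from 0 to 3 using ∫_0^3 c·x^n dx = c·3^(n+1)/(n+1):
  ∫_0^3 u(x)^2 dx = ∫_0^3 (9) dx. Term by term:
    ∫_0^3 9 dx = 27.
  ∫_0^3 u'(x)^2 dx = ∫_0^3 (0) dx. Term by term:
    ∫_0^3 0 dx = 0.
Adding: ||u||_{H^1}^2 = 27 + 0 = 27.


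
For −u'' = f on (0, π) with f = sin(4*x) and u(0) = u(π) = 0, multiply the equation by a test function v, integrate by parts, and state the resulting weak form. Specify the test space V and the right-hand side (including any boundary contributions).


V = H^1_0(0, π) (so v(0) = v(π) = 0); weak form: ∫_0^π u'v' dx = ∫_0^π (sin(4*x)) v dx for all v ∈ V.

Multiply both sides by a test function v and integrate from 0 to π:
  ∫_0^π −u''(x) v(x) dx = ∫_0^π f(x) v(x) dx.
Integrate the LHS by parts once:
  ∫_0^π −u'' v dx = −[u'(x) v(x)]_0^π + ∫_0^π u'(x) v'(x) dx.
Thus ∫_0^π u'(x) v'(x) dx = ∫_0^π f(x) v(x) dx + [u'(x) v(x)]_0^π.
Choose V so that boundary terms are either known or forced to vanish.
u is Dirichlet: u(0) = u(π) = 0. Let V = H^1_0(0, π); then v(0) = v(π) = 0, and [u' v]_0^π = 0.
Weak formulation: find u (satisfying any essential BC) such that ∫_0^π u'(x) v'(x) dx = ∫_0^π f v dx for all v ∈ V.
Substituting f(x) = sin(4*x), the right-hand side is ∫_0^π (sin(4*x)) v dx.


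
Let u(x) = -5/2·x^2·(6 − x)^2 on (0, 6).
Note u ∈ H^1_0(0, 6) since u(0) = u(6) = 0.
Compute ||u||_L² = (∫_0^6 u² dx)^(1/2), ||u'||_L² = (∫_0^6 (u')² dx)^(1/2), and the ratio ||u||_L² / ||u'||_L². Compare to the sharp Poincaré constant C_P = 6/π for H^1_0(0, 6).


||u||_L² / ||u'||_L² = sqrt(3) < C_P = 6/π.

u(x) = -5/2·x^2·(6 − x)^2, so u'(x) = 10*x*(-x^2 + 9*x - 18).
u(x) = -5/2·x^2·(6 − x)^2 vanishes at x = 0 and x = 6, so u ∈ H^1_0(0, 6). Differentiate via the product rule and integrate the resulting polynomials term by term.
  ∫_0^6 u² dx = ∫_0^6 (25*x^8/4 - 150*x^7 + 1350*x^6 - 5400*x^5 + 8100*x^4) dx. Term by term:
    ∫_0^6 25*x^8/4 dx = 6998400;  ∫_0^6 -150*x^7 dx = -31492800;  ∫_0^6 1350*x^6 dx = 377913600/7;
    ∫_0^6 -5400*x^5 dx = -41990400;  ∫_0^6 8100*x^4 dx = 12597120.
  Sum: 6998400 − 31492800 + 377913600/7 − 41990400 + 12597120 = 699840/7.
  ∫_0^6 (u')² dx = ∫_0^6 (100*x^6 - 1800*x^5 + 11700*x^4 - 32400*x^3 + 32400*x^2) dx. Term by term:
    ∫_0^6 100*x^6 dx = 27993600/7;  ∫_0^6 -1800*x^5 dx = -13996800;  ∫_0^6 11700*x^4 dx = 18195840;
    ∫_0^6 -32400*x^3 dx = -10497600;  ∫_0^6 32400*x^2 dx = 2332800.
  Sum: 27993600/7 − 13996800 + 18195840 − 10497600 + 2332800 = 233280/7.
∫_0^6 u² dx = 699840/7, so ||u||_L² = 216*sqrt(105)/7.
∫_0^6 (u')² dx = 233280/7, so ||u'||_L² = 216*sqrt(35)/7.
Ratio ||u||_L² / ||u'||_L² = sqrt(3).
Sharp Poincaré constant on H^1_0(0, 6) is C_P = L/π = 6/π, achieved by sin(π/6·x).
A polynomial bump cannot attain the sharp Poincaré constant (only the first sine eigenfunction does), so the ratio is strictly less than C_P, consistent with ||u||_L² ≤ C_P ||u'||_L².


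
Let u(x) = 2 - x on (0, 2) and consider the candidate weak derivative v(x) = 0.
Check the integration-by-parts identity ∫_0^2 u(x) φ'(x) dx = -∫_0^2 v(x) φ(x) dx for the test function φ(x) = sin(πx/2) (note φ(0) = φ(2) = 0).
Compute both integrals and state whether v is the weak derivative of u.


LHS = 4/π, RHS = 0. No, v is not the weak derivative of u.

u(x) = 2 - x, classical derivative u'(x) = -1.
φ(x) = sin(πx/2), so φ'(x) = π*cos(π*x/2)/2.
Note φ(0) = φ(2) = 0, so the boundary term u·φ vanishes.
LHS = ∫_0^2 u(x) φ'(x) dx = ∫_0^2 (-π*x*cos(π*x/2)/2 + π*cos(π*x/2)) dx. Term by term:
  ∫_0^2 π*cos(π*x/2) dx = 0;  ∫_0^2 -π*x*cos(π*x/2)/2 dx = 4/π.
Sum: 0 + 4/π = 4/π.
So LHS = 4/π.
∫_0^2 v(x) φ(x) dx = ∫_0^2 (0) dx. Term by term:
  ∫_0^2 0 dx = 0.
So RHS = -∫_0^2 v(x) φ(x) dx = 0.
LHS − RHS = 4/π ≠ 0, so the identity fails.
(For a valid weak derivative the identity must hold for EVERY test function, in particular this one. The failure shows v is NOT the weak derivative of u.)
Correct weak derivative would be u'(x) = -1.


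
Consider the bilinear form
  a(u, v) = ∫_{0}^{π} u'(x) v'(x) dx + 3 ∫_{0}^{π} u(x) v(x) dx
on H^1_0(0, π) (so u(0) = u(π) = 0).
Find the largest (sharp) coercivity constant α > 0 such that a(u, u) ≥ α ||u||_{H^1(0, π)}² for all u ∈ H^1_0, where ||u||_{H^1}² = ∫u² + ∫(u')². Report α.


α = 1

Coercivity of a(·,·) on H^1_0(0, π) means a(u, u) ≥ α ||u||_{H^1}² for every u ∈ H^1_0.
The interval has length L = π, and Poincaré/coercivity depend only on L. Here a(u, u) = ∫(u')² + (3)·∫u².
Here c = 3 ≥ 1, so a(u,u) = ∫(u')² + c∫u² ≥ ∫(u')² + ∫u² = ||u||_{H^1}², i.e. α = 1 works. No larger α is possible: a(u,u) ≥ α||u||_{H^1}² means (1−α)∫(u')² ≥ (α−c)∫u², and for the modes u_n = sin(nπ(x−x₀)/L) (x₀ the left endpoint) one has ∫u_n²/∫(u_n')² = (L/(nπ))² → 0, so a(u_n,u_n)/||u_n||_{H^1}² → 1. Hence the optimal constant is α = 1.
Therefore α = 1.


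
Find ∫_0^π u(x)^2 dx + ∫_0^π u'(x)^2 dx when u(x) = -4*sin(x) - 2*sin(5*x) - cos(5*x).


||u||_{H^1(0,π)}^2 = 81*π

u'(x) = 5*sin(5*x) - 4*cos(x) - 10*cos(5*x).
Expand u² and (u')² and integrate term by term on (0, π), using: for integers n ≥ 1, ∫_0^π sin²(nx) dx = ∫_0^π cos²(nx) dx = π/2; for n ≠ n', ∫_0^π sin(nx)sin(n'x) dx = ∫_0^π cos(nx)cos(n'x) dx = 0; and by product-to-sum, ∫_0^π sin(nx)cos(n'x) dx = ½∫_0^π [sin((n+n')x) + sin((n−n')x)] dx, which is 0 when n+n' is even and 2n/(n²−n'²) when n+n' is odd (it need not vanish on (0, π)).
  u² squared terms: (-1)²·∫cos(5x)² dx = 1·π/2 = π/2;  (-4)²·∫sin(x)² dx = 16·π/2 = 8*π;  (-2)²·∫sin(5x)² dx = 4·π/2 = 2*π.
  u² cross terms: 2·(-1)·(-4)·∫cos(5x)·sin(x) dx = 8·(0) = 0;  2·(-1)·(-2)·∫cos(5x)·sin(5x) dx = 4·(0) = 0;  2·(-4)·(-2)·∫sin(x)·sin(5x) dx = 16·(0) = 0.
  So ∫_0^π u² dx = π/2 + 8*π + 2*π + 0 + 0 + 0 = 21*π/2.
  (u')² squared terms: (-10)²·∫cos(5x)² dx = 100·π/2 = 50*π;  (-4)²·∫cos(x)² dx = 16·π/2 = 8*π;  (5)²·∫sin(5x)² dx = 25·π/2 = 25*π/2.
  (u')² cross terms: 2·(-10)·(-4)·∫cos(5x)·cos(x) dx = 80·(0) = 0;  2·(-10)·(5)·∫cos(5x)·sin(5x) dx = -100·(0) = 0;  2·(-4)·(5)·∫cos(x)·sin(5x) dx = -40·(0) = 0.
  So ∫_0^π (u')² dx = 50*π + 8*π + 25*π/2 + 0 + 0 + 0 = 141*π/2.
||u||_{H^1}^2 = (21*π/2) + (141*π/2) = 81*π.


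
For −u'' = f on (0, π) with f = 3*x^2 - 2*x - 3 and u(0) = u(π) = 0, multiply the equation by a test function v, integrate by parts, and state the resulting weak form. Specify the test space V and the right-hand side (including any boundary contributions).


V = H^1_0(0, π) (so v(0) = v(π) = 0); weak form: ∫_0^π u'v' dx = ∫_0^π (3*x^2 - 2*x - 3) v dx for all v ∈ V.

Multiply both sides by a test function v and integrate from 0 to π:
  ∫_0^π −u''(x) v(x) dx = ∫_0^π f(x) v(x) dx.
Integrate the LHS by parts once:
  ∫_0^π −u'' v dx = −[u'(x) v(x)]_0^π + ∫_0^π u'(x) v'(x) dx.
Thus ∫_0^π u'(x) v'(x) dx = ∫_0^π f(x) v(x) dx + [u'(x) v(x)]_0^π.
Choose V so that boundary terms are either known or forced to vanish.
u is Dirichlet: u(0) = u(π) = 0. Let V = H^1_0(0, π); then v(0) = v(π) = 0, and [u' v]_0^π = 0.
Weak formulation: find u (satisfying any essential BC) such that ∫_0^π u'(x) v'(x) dx = ∫_0^π f v dx for all v ∈ V.
Substituting f(x) = 3*x^2 - 2*x - 3, the right-hand side is ∫_0^π (3*x^2 - 2*x - 3) v dx.


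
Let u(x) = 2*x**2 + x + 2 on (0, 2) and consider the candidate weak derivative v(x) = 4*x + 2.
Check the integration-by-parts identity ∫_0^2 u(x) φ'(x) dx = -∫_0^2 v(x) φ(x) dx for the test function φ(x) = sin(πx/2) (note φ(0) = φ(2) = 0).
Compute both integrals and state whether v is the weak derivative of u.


LHS = -20/π, RHS = -24/π. No, v is not the weak derivative of u.

u(x) = 2*x**2 + x + 2, classical derivative u'(x) = 4*x + 1.
φ(x) = sin(πx/2), so φ'(x) = π*cos(π*x/2)/2.
Note φ(0) = φ(2) = 0, so the boundary term u·φ vanishes.
LHS = ∫_0^2 u(x) φ'(x) dx = ∫_0^2 (π*x^2*cos(π*x/2) + π*x*cos(π*x/2)/2 + π*cos(π*x/2)) dx. Term by term:
  ∫_0^2 π*cos(π*x/2) dx = 0;  ∫_0^2 π*x^2*cos(π*x/2) dx = -16/π;  ∫_0^2 π*x*cos(π*x/2)/2 dx = -4/π.
Sum: 0 − 16/π − 4/π = -20/π.
So LHS = -20/π.
∫_0^2 v(x) φ(x) dx = ∫_0^2 (4*x*sin(π*x/2) + 2*sin(π*x/2)) dx. Term by term:
  ∫_0^2 2*sin(π*x/2) dx = 8/π;  ∫_0^2 4*x*sin(π*x/2) dx = 16/π.
Sum: 8/π + 16/π = 24/π.
So RHS = -∫_0^2 v(x) φ(x) dx = -24/π.
LHS − RHS = 4/π ≠ 0, so the identity fails.
(For a valid weak derivative the identity must hold for EVERY test function, in particular this one. The failure shows v is NOT the weak derivative of u.)
Correct weak derivative would be u'(x) = 4*x + 1.


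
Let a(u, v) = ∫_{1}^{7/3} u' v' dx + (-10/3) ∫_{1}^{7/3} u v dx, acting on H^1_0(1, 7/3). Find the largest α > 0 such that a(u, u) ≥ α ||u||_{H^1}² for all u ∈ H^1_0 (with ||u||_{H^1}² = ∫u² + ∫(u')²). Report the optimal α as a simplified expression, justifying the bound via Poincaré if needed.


α = (-160 + 27*π^2)/(3*(16 + 9*π^2))

Coercivity of a(·,·) on H^1_0(1, 7/3) means a(u, u) ≥ α ||u||_{H^1}² for every u ∈ H^1_0.
The interval has length L = 4/3, and Poincaré/coercivity depend only on L. Here a(u, u) = ∫(u')² + (-10/3)·∫u².
Here c = -10/3 < 0 with |c| < (π/L)² = 9*π^2/16, so coercivity still holds. The condition a(u,u) ≥ α||u||_{H^1}² reads (1−α)∫(u')² ≥ (α−c)∫u². Any admissible α is ≤ 1 (rapidly oscillating u have ∫u²/∫(u')² → 0), and α = 1 would force 0 ≥ (1−c)∫u², impossible since c < 1; so 1−α > 0. By the sharp Poincaré inequality on H^1_0 of an interval of length L, ∫(u')² ≥ (π/L)²∫u² with equality for the first sine mode sin(π(x−x₀)/L) (x₀ the left endpoint), so the inequality holds for all u iff (1−α)(π/L)² ≥ α − c, i.e. α ≤ ((π/L)² + c)/((π/L)² + 1) = (1 + c(L/π)²)/(1 + (L/π)²). (Direct route, valid since c ≤ 0: Poincaré gives c∫u² ≥ c(L/π)²∫(u')², so a(u,u) ≥ (1 + c(L/π)²)∫(u')², while ||u||_{H^1}² ≤ (1 + (L/π)²)∫(u')²; dividing yields the same α.) With (π/L)² = 9*π^2/16 and c = -10/3, the largest admissible constant is α = ((π/L)² + c)/((π/L)² + 1).
Simplifying, α = (-160 + 27*π^2)/(3*(16 + 9*π^2)).


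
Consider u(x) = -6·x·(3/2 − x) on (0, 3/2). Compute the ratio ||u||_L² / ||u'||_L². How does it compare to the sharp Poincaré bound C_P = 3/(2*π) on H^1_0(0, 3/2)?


||u||_L² / ||u'||_L² = 3*sqrt(10)/20 < C_P = 3/(2*π).

u(x) = -6·x·(3/2 − x), so u'(x) = 12*x - 9.
u(x) = -6·x·(3/2 − x) vanishes at x = 0 and x = 3/2, so u ∈ H^1_0(0, 3/2). Differentiate via the product rule and integrate the resulting polynomials term by term.
  ∫_0^3/2 u² dx = ∫_0^3/2 (36*x^4 - 108*x^3 + 81*x^2) dx. Term by term:
    ∫_0^3/2 36*x^4 dx = 2187/40;  ∫_0^3/2 -108*x^3 dx = -2187/16;  ∫_0^3/2 81*x^2 dx = 729/8.
  Sum: 2187/40 − 2187/16 + 729/8 = 729/80.
  ∫_0^3/2 (u')² dx = ∫_0^3/2 (144*x^2 - 216*x + 81) dx. Term by term:
    ∫_0^3/2 144*x^2 dx = 162;  ∫_0^3/2 -216*x dx = -243;  ∫_0^3/2 81 dx = 243/2.
  Sum: 162 − 243 + 243/2 = 81/2.
∫_0^3/2 u² dx = 729/80, so ||u||_L² = 27*sqrt(5)/20.
∫_0^3/2 (u')² dx = 81/2, so ||u'||_L² = 9*sqrt(2)/2.
Ratio ||u||_L² / ||u'||_L² = 3*sqrt(10)/20.
Sharp Poincaré constant on H^1_0(0, 3/2) is C_P = L/π = 3/(2*π), achieved by sin(2*π/3·x).
A polynomial bump cannot attain the sharp Poincaré constant (only the first sine eigenfunction does), so the ratio is strictly less than C_P, consistent with ||u||_L² ≤ C_P ||u'||_L².


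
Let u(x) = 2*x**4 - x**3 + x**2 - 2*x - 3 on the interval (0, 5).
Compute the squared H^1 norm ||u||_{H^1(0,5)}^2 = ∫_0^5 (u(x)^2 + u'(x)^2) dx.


||u||_{H^1}^2 = 82352120/63

The H^1 norm (squared) on an interval (0, L) is
  ||u||_{H^1}^2 = ∫_0^L u(x)^2 dx + ∫_0^L u'(x)^2 dx.
Compute u'(x) = 8*x**3 - 3*x**2 + 2*x - 2.
Then u(x)^2 = 4*x**8 - 4*x**7 + 5*x**6 - 10*x**5 - 7*x**4 + 2*x**3 - 2*x**2 + 12*x + 9 and u'(x)^2 = 64*x**6 - 48*x**5 + 41*x**4 - 44*x**3 + 16*x**2 - 8*x + 4.
Integrate each monomial from 0 to 5 using ∫_0^5 c·x^n dx = c·5^(n+1)/(n+1):
  ∫_0^5 u(x)^2 dx = ∫_0^5 (4*x^8 - 4*x^7 + 5*x^6 - 10*x^5 - 7*x^4 + 2*x^3 - 2*x^2 + 12*x + 9) dx. Term by term:
    ∫_0^5 4*x^8 dx = 7812500/9;  ∫_0^5 -4*x^7 dx = -390625/2;  ∫_0^5 5*x^6 dx = 390625/7;
    ∫_0^5 -10*x^5 dx = -78125/3;  ∫_0^5 -7*x^4 dx = -4375;  ∫_0^5 2*x^3 dx = 625/2;
    ∫_0^5 -2*x^2 dx = -250/3;  ∫_0^5 12*x dx = 150;  ∫_0^5 9 dx = 45.
  Sum: 7812500/9 − 390625/2 + 390625/7 − 78125/3 − 4375 + 625/2 − 250/3 + 150 + 45 = 44008910/63.
  ∫_0^5 u'(x)^2 dx = ∫_0^5 (64*x^6 - 48*x^5 + 41*x^4 - 44*x^3 + 16*x^2 - 8*x + 4) dx. Term by term:
    ∫_0^5 64*x^6 dx = 5000000/7;  ∫_0^5 -48*x^5 dx = -125000;  ∫_0^5 41*x^4 dx = 25625;
    ∫_0^5 -44*x^3 dx = -6875;  ∫_0^5 16*x^2 dx = 2000/3;  ∫_0^5 -8*x dx = -100;
    ∫_0^5 4 dx = 20.
  Sum: 5000000/7 − 125000 + 25625 − 6875 + 2000/3 − 100 + 20 = 12781070/21.
Adding: ||u||_{H^1}^2 = 44008910/63 + 12781070/21 = 82352120/63.


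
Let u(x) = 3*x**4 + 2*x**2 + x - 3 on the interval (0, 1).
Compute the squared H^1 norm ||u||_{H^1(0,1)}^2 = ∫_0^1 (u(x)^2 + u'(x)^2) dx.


||u||_{H^1}^2 = 6337/105

The H^1 norm (squared) on an interval (0, L) is
  ||u||_{H^1}^2 = ∫_0^L u(x)^2 dx + ∫_0^L u'(x)^2 dx.
Compute u'(x) = 12*x**3 + 4*x + 1.
Then u(x)^2 = 9*x**8 + 12*x**6 + 6*x**5 - 14*x**4 + 4*x**3 - 11*x**2 - 6*x + 9 and u'(x)^2 = 144*x**6 + 96*x**4 + 24*x**3 + 16*x**2 + 8*x + 1.
Integrate each monomial from 0 to 1 using ∫_0^1 c·x^n dx = c·1^(n+1)/(n+1):
  ∫_0^1 u(x)^2 dx = ∫_0^1 (9*x^8 + 12*x^6 + 6*x^5 - 14*x^4 + 4*x^3 - 11*x^2 - 6*x + 9) dx. Term by term:
    ∫_0^1 9*x^8 dx = 1;  ∫_0^1 12*x^6 dx = 12/7;  ∫_0^1 6*x^5 dx = 1;
    ∫_0^1 -14*x^4 dx = -14/5;  ∫_0^1 4*x^3 dx = 1;  ∫_0^1 -11*x^2 dx = -11/3;
    ∫_0^1 -6*x dx = -3;  ∫_0^1 9 dx = 9.
  Sum: 1 + 12/7 + 1 − 14/5 + 1 − 11/3 − 3 + 9 = 446/105.
  ∫_0^1 u'(x)^2 dx = ∫_0^1 (144*x^6 + 96*x^4 + 24*x^3 + 16*x^2 + 8*x + 1) dx. Term by term:
    ∫_0^1 144*x^6 dx = 144/7;  ∫_0^1 96*x^4 dx = 96/5;  ∫_0^1 24*x^3 dx = 6;
    ∫_0^1 16*x^2 dx = 16/3;  ∫_0^1 8*x dx = 4;  ∫_0^1 1 dx = 1.
  Sum: 144/7 + 96/5 + 6 + 16/3 + 4 + 1 = 5891/105.
Adding: ||u||_{H^1}^2 = 446/105 + 5891/105 = 6337/105.


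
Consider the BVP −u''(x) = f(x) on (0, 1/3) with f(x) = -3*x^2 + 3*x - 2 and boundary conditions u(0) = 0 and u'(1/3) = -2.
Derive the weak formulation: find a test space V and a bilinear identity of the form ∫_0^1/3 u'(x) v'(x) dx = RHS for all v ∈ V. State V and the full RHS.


V = {v ∈ H^1(0, 1/3) : v(0) = 0} (test functions vanish at x = 0 where u is specified); weak form: ∫_0^1/3 u'v' dx = ∫_0^1/3 (-3*x^2 + 3*x - 2) v dx − 2·v(1/3) for all v ∈ V.

Multiply both sides by a test function v and integrate from 0 to 1/3:
  ∫_0^1/3 −u''(x) v(x) dx = ∫_0^1/3 f(x) v(x) dx.
Integrate the LHS by parts once:
  ∫_0^1/3 −u'' v dx = −[u'(x) v(x)]_0^1/3 + ∫_0^1/3 u'(x) v'(x) dx.
Thus ∫_0^1/3 u'(x) v'(x) dx = ∫_0^1/3 f(x) v(x) dx + [u'(x) v(x)]_0^1/3.
Choose V so that boundary terms are either known or forced to vanish.
Mixed BC: u(0) = 0 (Dirichlet) and u'(1/3) = -2 (Neumann). Define V = {v ∈ H^1(0, 1/3) : v(0) = 0}. Then [u' v]_0^1/3 = u'(1/3)·v(1/3) − u'(0)·0 = − 2·v(1/3).
Weak formulation: find u (satisfying any essential BC) such that ∫_0^1/3 u'(x) v'(x) dx = ∫_0^1/3 f v dx − 2·v(1/3) for all v ∈ V (Dirichlet at 0 absorbed into V; Neumann datum at x = 1/3 contributes the boundary term).
Substituting f(x) = -3*x^2 + 3*x - 2, the right-hand side is ∫_0^1/3 (-3*x^2 + 3*x - 2) v dx − 2·v(1/3).
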